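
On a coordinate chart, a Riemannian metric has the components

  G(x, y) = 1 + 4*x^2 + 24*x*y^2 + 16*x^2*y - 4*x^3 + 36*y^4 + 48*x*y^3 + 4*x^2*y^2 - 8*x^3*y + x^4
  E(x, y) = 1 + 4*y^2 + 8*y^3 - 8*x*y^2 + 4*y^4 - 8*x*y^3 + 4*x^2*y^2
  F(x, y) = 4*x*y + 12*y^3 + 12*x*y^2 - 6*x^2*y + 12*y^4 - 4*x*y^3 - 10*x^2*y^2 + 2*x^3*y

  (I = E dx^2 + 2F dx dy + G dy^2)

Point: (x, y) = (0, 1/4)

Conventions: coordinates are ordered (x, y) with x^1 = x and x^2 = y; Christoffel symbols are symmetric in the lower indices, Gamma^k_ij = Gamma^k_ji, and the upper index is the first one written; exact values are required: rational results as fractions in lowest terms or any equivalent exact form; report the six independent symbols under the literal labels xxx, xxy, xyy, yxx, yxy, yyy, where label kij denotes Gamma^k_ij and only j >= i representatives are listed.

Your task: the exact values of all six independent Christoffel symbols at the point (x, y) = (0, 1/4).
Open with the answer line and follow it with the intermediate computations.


Answer: Gamma_xxx = -10/49, Gamma_xxy = 60/49, Gamma_xyy = 60/49, Gamma_yxx = -6/49, Gamma_yxy = 36/49, Gamma_yyy = 36/49

E = 89/64, F = 15/64, G = 73/64 at the point
E_x = -5/8, E_y = 15/4, F_x = 27/16, F_y = 3, G_x = 9/4, G_y = 9/4
EG - F^2 = 49/32;  g^inv = (32/49) * [[73/64, -15/64], [-15/64, 89/64]]
first-kind symbols [ij,l] = (1/2)(d_i g_jl + d_j g_il - d_l g_ij): [xx,x] = E_x/2 = -5/16, [xx,y] = F_x - E_y/2 = -3/16, [xy,x] = E_y/2 = 15/8, [xy,y] = G_x/2 = 9/8, [yy,x] = F_y - G_x/2 = 15/8, [yy,y] = G_y/2 = 9/8
Gamma^x_ij = (G*[ij,x] - F*[ij,y])/(EG - F^2), Gamma^y_ij = (E*[ij,y] - F*[ij,x])/(EG - F^2)


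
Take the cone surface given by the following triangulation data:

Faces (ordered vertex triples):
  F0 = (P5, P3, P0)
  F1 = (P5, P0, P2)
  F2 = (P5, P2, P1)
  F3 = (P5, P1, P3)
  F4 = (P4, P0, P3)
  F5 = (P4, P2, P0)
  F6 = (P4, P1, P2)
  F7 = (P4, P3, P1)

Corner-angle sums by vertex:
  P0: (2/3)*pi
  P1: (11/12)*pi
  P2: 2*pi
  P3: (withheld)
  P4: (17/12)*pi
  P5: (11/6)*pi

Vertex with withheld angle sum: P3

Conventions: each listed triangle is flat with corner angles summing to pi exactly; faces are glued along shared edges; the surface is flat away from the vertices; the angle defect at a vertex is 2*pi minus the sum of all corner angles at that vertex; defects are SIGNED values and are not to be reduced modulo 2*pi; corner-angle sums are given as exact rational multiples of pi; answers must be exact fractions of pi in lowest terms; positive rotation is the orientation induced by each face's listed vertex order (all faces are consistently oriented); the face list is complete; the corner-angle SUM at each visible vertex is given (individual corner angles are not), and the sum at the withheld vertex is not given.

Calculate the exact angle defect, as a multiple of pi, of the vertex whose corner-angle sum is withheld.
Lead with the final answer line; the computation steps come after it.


Answer: defect(P3) = (5/6)*pi

V = 6, E = 12, F = 8; chi = V - E + F = 2
Gauss-Bonnet: total defect = 2*pi*chi = 4*pi; visible defects sum to (19/6)*pi


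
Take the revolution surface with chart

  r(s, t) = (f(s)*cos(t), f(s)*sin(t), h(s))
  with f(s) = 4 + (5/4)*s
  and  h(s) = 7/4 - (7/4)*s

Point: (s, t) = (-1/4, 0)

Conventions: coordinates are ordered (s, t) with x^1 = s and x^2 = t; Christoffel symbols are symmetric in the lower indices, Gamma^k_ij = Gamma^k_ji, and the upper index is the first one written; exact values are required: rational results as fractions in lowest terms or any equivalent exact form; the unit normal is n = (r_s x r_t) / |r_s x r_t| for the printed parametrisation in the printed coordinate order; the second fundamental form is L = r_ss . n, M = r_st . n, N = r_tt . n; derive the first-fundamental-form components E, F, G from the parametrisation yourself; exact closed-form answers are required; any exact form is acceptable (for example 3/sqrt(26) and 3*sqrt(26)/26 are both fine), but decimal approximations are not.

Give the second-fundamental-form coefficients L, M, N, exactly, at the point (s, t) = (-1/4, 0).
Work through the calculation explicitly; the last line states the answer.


f = 59/16, f' = 5/4, f'' = 0, h' = -7/4, h'' = 0
E = 37/8, F = 0, G = 3481/256; answer radicand W^2 = 37/8
unnormalised second-form numerators: l = 0, m = 0, n = -413/64; L = l/sqrt(37/8), and similarly M = m/sqrt(W^2), N = n/sqrt(W^2)

Answer: L = 0, M = 0, N = -413*sqrt(74)/1184


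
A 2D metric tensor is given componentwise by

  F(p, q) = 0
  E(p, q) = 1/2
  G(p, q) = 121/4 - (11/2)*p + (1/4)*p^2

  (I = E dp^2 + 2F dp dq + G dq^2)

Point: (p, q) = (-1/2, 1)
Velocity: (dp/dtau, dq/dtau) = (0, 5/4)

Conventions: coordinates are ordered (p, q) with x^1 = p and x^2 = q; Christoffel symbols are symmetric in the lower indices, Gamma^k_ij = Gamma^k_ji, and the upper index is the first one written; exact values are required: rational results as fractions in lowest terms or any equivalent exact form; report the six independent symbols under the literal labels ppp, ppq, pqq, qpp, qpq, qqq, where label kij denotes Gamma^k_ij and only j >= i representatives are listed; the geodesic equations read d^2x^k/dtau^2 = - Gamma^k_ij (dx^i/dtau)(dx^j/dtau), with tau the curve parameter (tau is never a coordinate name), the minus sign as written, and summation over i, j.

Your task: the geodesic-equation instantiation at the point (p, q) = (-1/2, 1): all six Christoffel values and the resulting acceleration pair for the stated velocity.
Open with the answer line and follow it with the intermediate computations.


Answer: Gamma_ppp = 0, Gamma_ppq = 0, Gamma_pqq = 23/4, Gamma_qpp = 0, Gamma_qpq = -2/23, Gamma_qqq = 0; accelerations (d^2p/dtau^2, d^2q/dtau^2) = (-575/64, 0)

E = 1/2, F = 0, G = 529/16 at the point
E_p = 0, E_q = 0, F_p = 0, F_q = 0, G_p = -23/4, G_q = 0
EG - F^2 = 529/32;  g^inv = (32/529) * [[529/16, 0], [0, 1/2]]
first-kind symbols [ij,l] = (1/2)(d_i g_jl + d_j g_il - d_l g_ij): [pp,p] = E_p/2 = 0, [pp,q] = F_p - E_q/2 = 0, [pq,p] = E_q/2 = 0, [pq,q] = G_p/2 = -23/8, [qq,p] = F_q - G_p/2 = 23/8, [qq,q] = G_q/2 = 0
Gamma^p_ij = (G*[ij,p] - F*[ij,q])/(EG - F^2), Gamma^q_ij = (E*[ij,q] - F*[ij,p])/(EG - F^2)
Gamma_ppp = 0, Gamma_ppq = 0, Gamma_pqq = 23/4, Gamma_qpp = 0, Gamma_qpq = -2/23, Gamma_qqq = 0
d^2p/dtau^2 = -(Gamma_ppp*(0)^2 + 2*Gamma_ppq*(0)*(5/4) + Gamma_pqq*(5/4)^2) = -575/64
d^2q/dtau^2 = -(Gamma_qpp*(0)^2 + 2*Gamma_qpq*(0)*(5/4) + Gamma_qqq*(5/4)^2) = 0


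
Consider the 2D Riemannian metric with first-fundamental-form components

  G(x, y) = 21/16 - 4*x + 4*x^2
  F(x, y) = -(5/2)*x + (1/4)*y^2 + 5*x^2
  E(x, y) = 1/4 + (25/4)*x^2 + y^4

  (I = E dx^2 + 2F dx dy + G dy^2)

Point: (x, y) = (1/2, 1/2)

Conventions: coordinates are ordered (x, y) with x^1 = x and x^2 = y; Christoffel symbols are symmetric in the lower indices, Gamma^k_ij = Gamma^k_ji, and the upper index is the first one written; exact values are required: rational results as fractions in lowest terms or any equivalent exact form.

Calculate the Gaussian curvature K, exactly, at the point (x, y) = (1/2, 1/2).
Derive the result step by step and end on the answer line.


E = 15/8, F = 1/16, G = 5/16, EG - F^2 = 149/256 at the point
E_x = 25/4, E_y = 1/2, F_x = 5/2, F_y = 1/4, G_x = 0, G_y = 0
E_yy = 3, F_xy = 0, G_xx = 8
Using the Brioschi determinant formula for K from the metric derivatives:
M1 = [[-E_yy/2 + F_xy - G_xx/2, E_x/2, F_x - E_y/2], [F_y - G_x/2, E, F], [G_y/2, F, G]] = [[-11/2, 25/8, 9/4], [1/4, 15/8, 1/16], [0, 1/16, 5/16]]; det M1 = -873/256
M2 = [[0, E_y/2, G_x/2], [E_y/2, E, F], [G_x/2, F, G]] = [[0, 1/4, 0], [1/4, 15/8, 1/16], [0, 1/16, 5/16]]; det M2 = -5/256
det M1 - det M2 = -217/64; K = -217/64 / (149/256)^2 = -222208/22201

Answer: K = -222208/22201


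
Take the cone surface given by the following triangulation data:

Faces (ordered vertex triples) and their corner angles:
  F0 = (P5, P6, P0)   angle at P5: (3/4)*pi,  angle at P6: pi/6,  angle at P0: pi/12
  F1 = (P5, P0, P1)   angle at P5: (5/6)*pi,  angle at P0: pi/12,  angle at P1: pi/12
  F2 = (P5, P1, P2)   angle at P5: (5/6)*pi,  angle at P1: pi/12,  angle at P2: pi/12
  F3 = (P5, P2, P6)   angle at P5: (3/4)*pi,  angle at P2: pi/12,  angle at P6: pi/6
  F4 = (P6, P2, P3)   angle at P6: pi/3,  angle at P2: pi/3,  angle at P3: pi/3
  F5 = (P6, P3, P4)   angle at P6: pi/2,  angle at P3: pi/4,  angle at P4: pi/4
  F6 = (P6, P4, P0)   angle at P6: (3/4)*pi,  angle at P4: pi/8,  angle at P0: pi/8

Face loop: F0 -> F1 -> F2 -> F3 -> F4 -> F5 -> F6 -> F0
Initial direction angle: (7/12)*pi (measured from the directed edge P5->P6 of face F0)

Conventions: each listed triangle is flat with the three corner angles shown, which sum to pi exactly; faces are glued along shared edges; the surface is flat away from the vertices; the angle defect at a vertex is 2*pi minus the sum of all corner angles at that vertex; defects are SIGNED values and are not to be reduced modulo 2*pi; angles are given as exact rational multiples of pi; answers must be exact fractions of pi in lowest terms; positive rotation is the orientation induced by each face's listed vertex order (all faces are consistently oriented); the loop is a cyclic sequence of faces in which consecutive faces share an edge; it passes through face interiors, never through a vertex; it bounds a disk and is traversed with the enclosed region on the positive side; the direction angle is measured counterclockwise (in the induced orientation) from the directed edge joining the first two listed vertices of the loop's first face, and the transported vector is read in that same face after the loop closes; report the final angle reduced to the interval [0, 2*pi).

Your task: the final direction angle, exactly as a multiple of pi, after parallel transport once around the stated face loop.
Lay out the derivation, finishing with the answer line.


enclosed vertex P5: corner angles sum to (19/6)*pi, defect = 2*pi - (19/6)*pi = (-7/6)*pi
enclosed vertex P6: corner angles sum to (23/12)*pi, defect = 2*pi - (23/12)*pi = pi/12
the rotation equals the total enclosed defect, so the final angle is initial + defects (mod 2*pi)
final angle = (7/12)*pi - (13/12)*pi = (3/2)*pi (mod 2*pi)

Answer: final direction angle = (3/2)*pi


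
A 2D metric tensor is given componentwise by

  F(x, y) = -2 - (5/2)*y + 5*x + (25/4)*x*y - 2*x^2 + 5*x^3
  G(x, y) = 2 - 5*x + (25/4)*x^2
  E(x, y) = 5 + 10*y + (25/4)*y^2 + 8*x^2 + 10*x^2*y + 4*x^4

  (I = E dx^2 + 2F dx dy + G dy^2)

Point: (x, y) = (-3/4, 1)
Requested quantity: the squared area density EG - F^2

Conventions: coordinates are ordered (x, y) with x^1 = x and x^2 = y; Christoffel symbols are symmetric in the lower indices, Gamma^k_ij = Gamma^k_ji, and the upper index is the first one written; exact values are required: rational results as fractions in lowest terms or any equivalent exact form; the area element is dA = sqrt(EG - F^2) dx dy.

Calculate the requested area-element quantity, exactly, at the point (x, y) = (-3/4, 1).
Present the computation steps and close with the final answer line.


E = 2089/64, F = -1035/64, G = 593/64; EG - F^2 = 1309/32

Answer: EG - F^2 = 1309/32


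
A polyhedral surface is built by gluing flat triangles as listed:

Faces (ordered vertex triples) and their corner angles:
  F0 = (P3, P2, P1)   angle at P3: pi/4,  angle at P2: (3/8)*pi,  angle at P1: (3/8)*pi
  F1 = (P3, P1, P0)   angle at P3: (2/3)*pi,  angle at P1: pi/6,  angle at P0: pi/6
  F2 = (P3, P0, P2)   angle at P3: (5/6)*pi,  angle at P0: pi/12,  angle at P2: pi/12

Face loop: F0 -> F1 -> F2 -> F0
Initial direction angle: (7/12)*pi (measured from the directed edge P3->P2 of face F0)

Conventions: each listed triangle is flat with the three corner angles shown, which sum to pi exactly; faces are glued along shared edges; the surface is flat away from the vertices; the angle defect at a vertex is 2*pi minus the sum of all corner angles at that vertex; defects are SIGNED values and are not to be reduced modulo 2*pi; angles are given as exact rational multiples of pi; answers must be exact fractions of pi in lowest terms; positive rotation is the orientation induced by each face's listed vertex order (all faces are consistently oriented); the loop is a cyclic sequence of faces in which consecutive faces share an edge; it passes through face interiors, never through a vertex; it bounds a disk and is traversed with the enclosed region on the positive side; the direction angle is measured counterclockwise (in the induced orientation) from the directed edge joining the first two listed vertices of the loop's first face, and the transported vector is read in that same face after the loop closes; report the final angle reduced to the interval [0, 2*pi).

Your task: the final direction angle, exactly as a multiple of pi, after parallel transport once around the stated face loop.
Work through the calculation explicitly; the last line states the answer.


enclosed vertex P3: corner angles sum to (7/4)*pi, defect = 2*pi - (7/4)*pi = pi/4
the final direction is the initial angle plus the enclosed defects, taken mod 2*pi in the induced orientation
final angle = (7/12)*pi + pi/4 = (5/6)*pi (mod 2*pi)

Answer: final direction angle = (5/6)*pi


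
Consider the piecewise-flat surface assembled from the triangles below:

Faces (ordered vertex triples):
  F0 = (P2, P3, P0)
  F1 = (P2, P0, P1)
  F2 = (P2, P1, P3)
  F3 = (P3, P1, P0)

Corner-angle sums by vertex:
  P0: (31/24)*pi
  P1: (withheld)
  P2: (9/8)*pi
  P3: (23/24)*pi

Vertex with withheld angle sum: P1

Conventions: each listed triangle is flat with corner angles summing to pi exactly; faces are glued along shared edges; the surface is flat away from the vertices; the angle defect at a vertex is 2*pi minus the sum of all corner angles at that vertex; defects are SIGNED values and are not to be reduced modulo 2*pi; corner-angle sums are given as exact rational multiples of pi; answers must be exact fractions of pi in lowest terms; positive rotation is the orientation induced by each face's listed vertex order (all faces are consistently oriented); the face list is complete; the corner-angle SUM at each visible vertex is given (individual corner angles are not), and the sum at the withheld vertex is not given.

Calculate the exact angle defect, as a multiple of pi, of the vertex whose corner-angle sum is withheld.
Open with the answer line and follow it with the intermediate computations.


Answer: defect(P1) = (11/8)*pi

V = 4, E = 6, F = 4; chi = V - E + F = 2
Gauss-Bonnet: total defect = 2*pi*chi = 4*pi; visible defects sum to (21/8)*pi


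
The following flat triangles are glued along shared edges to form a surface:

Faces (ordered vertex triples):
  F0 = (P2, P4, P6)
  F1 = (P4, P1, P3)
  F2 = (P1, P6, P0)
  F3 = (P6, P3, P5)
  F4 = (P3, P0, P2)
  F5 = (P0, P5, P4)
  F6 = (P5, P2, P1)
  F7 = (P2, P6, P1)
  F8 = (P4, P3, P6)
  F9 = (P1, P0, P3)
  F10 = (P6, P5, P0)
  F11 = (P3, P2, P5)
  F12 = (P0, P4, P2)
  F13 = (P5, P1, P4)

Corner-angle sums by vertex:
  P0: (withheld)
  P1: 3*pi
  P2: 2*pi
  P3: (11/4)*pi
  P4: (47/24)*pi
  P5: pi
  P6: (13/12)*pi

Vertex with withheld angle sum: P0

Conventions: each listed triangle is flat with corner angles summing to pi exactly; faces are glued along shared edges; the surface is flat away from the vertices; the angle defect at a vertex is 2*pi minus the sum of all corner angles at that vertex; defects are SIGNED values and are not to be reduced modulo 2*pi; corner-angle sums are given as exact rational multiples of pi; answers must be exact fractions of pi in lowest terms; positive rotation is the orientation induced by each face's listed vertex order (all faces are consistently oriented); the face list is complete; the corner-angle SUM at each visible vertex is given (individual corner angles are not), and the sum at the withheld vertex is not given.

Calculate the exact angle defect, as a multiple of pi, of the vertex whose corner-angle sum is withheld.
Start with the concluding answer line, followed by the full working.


Answer: defect(P0) = (-5/24)*pi

V = 7, E = 21, F = 14; chi = V - E + F = 0
Gauss-Bonnet: total defect = 2*pi*chi = 0; visible defects sum to (5/24)*pi


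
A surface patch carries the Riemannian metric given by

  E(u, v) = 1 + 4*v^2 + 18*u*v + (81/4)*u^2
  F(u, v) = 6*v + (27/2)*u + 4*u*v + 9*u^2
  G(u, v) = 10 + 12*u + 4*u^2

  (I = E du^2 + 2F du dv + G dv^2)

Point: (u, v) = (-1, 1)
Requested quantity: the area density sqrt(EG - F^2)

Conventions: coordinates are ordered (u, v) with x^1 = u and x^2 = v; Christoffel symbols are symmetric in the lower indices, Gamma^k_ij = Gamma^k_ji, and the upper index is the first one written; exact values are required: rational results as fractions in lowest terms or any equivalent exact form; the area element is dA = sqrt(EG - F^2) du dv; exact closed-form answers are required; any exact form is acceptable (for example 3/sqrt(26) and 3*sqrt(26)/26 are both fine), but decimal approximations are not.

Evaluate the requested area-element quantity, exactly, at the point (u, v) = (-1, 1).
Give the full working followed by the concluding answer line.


E = 29/4, F = -5/2, G = 2; EG - F^2 = 33/4

Answer: sqrt(EG - F^2) = sqrt(33)/2


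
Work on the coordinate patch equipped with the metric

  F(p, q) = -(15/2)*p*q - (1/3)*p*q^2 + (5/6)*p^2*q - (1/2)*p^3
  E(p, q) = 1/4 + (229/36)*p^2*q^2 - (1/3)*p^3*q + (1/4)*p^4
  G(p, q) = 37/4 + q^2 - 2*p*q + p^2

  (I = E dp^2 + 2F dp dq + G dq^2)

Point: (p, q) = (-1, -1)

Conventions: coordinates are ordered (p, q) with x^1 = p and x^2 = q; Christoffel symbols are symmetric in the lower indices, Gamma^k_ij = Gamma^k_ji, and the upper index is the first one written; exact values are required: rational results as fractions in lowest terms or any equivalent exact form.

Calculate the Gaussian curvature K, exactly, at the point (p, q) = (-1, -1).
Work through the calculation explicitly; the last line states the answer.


E = 235/36, F = -15/2, G = 37/4, EG - F^2 = 595/144 at the point
E_p = -229/18, E_q = -223/18, F_p = 22/3, F_q = 23/3, G_p = 0, G_q = 0
E_qq = 229/18, F_pq = -17/2, G_pp = 2
Brioschi: K = (det M1 - det M2) / (EG - F^2)^2 with the standard first/second-derivative matrices M1, M2.
M1 = [[-E_qq/2 + F_pq - G_pp/2, E_p/2, F_p - E_q/2], [F_q - G_p/2, E, F], [G_q/2, F, G]] = [[-571/36, -229/36, 487/36], [23/3, 235/36, -15/2], [0, -15/2, 37/4]]; det M1 = -2033557/5184
M2 = [[0, E_q/2, G_p/2], [E_q/2, E, F], [G_p/2, F, G]] = [[0, -223/36, 0], [-223/36, 235/36, -15/2], [0, -15/2, 37/4]]; det M2 = -1839973/5184
det M1 - det M2 = -4033/108; K = -4033/108 / (595/144)^2 = -774336/354025

Answer: K = -774336/354025


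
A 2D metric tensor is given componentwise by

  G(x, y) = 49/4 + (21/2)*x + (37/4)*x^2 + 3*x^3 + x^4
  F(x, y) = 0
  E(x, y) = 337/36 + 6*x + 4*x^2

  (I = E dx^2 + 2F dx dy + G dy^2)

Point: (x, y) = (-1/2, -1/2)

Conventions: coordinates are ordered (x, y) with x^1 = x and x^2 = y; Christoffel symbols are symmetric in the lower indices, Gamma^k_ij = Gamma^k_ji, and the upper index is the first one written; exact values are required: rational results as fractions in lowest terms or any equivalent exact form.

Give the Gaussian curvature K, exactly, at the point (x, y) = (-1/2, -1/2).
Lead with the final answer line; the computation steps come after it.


Answer: K = -6144/70225

E = 265/36, F = 0, G = 9, EG - F^2 = 265/4 at the point
E_x = 2, E_y = 0, F_x = 0, F_y = 0, G_x = 3, G_y = 0
E_yy = 0, F_xy = 0, G_xx = 25/2
Compute both Brioschi determinants and normalise by (EG - F^2)^2.
M1 = [[-E_yy/2 + F_xy - G_xx/2, E_x/2, F_x - E_y/2], [F_y - G_x/2, E, F], [G_y/2, F, G]] = [[-25/4, 1, 0], [-3/2, 265/36, 0], [0, 0, 9]]; det M1 = -6409/16
M2 = [[0, E_y/2, G_x/2], [E_y/2, E, F], [G_x/2, F, G]] = [[0, 0, 3/2], [0, 265/36, 0], [3/2, 0, 9]]; det M2 = -265/16
det M1 - det M2 = -384; K = -384 / (265/4)^2 = -6144/70225


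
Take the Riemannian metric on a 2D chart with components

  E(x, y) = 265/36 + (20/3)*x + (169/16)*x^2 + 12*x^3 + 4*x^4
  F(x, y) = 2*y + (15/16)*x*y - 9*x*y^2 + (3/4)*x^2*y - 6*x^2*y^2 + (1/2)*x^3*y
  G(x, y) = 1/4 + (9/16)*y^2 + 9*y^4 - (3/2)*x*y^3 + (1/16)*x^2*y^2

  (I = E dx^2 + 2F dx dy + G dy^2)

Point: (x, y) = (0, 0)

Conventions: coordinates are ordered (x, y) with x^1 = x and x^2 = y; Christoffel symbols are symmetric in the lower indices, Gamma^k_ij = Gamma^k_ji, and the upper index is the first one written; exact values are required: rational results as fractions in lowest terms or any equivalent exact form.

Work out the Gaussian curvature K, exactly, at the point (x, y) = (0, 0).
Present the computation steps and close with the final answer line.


E = 265/36, F = 0, G = 1/4, EG - F^2 = 265/144 at the point
E_x = 20/3, E_y = 0, F_x = 0, F_y = 2, G_x = 0, G_y = 0
E_yy = 0, F_xy = 15/16, G_xx = 0
Brioschi: K = (det M1 - det M2) / (EG - F^2)^2 with the standard first/second-derivative matrices M1, M2.
M1 = [[-E_yy/2 + F_xy - G_xx/2, E_x/2, F_x - E_y/2], [F_y - G_x/2, E, F], [G_y/2, F, G]] = [[15/16, 10/3, 0], [2, 265/36, 0], [0, 0, 1/4]]; det M1 = 15/256
M2 = [[0, E_y/2, G_x/2], [E_y/2, E, F], [G_x/2, F, G]] = [[0, 0, 0], [0, 265/36, 0], [0, 0, 1/4]]; det M2 = 0
det M1 - det M2 = 15/256; K = 15/256 / (265/144)^2 = 243/14045

Answer: K = 243/14045


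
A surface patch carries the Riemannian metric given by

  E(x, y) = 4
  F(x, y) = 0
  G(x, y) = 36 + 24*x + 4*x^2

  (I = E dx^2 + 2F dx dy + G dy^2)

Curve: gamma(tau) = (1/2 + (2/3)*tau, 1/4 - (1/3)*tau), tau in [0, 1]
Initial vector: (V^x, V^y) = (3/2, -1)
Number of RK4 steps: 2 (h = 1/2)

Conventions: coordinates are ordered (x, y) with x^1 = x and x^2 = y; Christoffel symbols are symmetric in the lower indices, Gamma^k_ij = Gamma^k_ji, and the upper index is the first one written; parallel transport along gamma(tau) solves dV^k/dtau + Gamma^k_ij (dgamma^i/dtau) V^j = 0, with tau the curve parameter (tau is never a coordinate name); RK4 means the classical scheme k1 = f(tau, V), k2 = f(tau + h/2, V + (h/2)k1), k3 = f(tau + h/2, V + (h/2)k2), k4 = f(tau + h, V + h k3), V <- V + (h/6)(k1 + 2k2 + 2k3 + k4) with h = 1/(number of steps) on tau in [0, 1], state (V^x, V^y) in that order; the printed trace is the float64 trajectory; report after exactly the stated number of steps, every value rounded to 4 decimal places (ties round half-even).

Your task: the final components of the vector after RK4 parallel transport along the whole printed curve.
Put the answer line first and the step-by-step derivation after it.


Answer: V^x = 2.5626, V^y = -0.6760

gamma'(tau) = (2/3, -1/3); f(tau, V)^k = -Gamma^k_ij(gamma(tau)) gamma'^i(tau) V^j; h = 1/2; intermediate values shown to 6 dp
curve data and Christoffel symbols at the stage parameters:
  tau = 0.000000: gamma = (0.500000, 0.250000), gamma' = (0.666667, -0.333333); Gamma_xxx = 0.000000, Gamma_xxy = 0.000000, Gamma_xyy = -3.500000, Gamma_yxx = 0.000000, Gamma_yxy = 0.285714, Gamma_yyy = 0.000000
  tau = 0.250000: gamma = (0.666667, 0.166667), gamma' = (0.666667, -0.333333); Gamma_xxx = 0.000000, Gamma_xxy = 0.000000, Gamma_xyy = -3.666667, Gamma_yxx = 0.000000, Gamma_yxy = 0.272727, Gamma_yyy = 0.000000
  tau = 0.500000: gamma = (0.833333, 0.083333), gamma' = (0.666667, -0.333333); Gamma_xxx = 0.000000, Gamma_xxy = 0.000000, Gamma_xyy = -3.833333, Gamma_yxx = 0.000000, Gamma_yxy = 0.260870, Gamma_yyy = 0.000000
  tau = 0.750000: gamma = (1.000000, 0.000000), gamma' = (0.666667, -0.333333); Gamma_xxx = 0.000000, Gamma_xxy = 0.000000, Gamma_xyy = -4.000000, Gamma_yxx = 0.000000, Gamma_yxy = 0.250000, Gamma_yyy = 0.000000
  tau = 1.000000: gamma = (1.166667, -0.083333), gamma' = (0.666667, -0.333333); Gamma_xxx = 0.000000, Gamma_xxy = 0.000000, Gamma_xyy = -4.166667, Gamma_yxx = 0.000000, Gamma_yxy = 0.240000, Gamma_yyy = 0.000000
step 0: V^x = 1.5000, V^y = -1.0000
step 1: k1 = (1.166667, 0.333333), k2 = (1.120370, 0.329545), k3 = (1.121528, 0.328665), k4 = (1.067797, 0.324530); V <- V + (h/6)(k1 + 2k2 + 2k3 + k4): V^x = 2.0599, V^y = -0.8355
step 2: k1 = (1.067553, 0.324418), k2 = (1.005829, 0.319624), k3 = (1.007427, 0.318538), k4 = (0.939177, 0.313279); V <- V + (h/6)(k1 + 2k2 + 2k3 + k4): V^x = 2.5626, V^y = -0.6760


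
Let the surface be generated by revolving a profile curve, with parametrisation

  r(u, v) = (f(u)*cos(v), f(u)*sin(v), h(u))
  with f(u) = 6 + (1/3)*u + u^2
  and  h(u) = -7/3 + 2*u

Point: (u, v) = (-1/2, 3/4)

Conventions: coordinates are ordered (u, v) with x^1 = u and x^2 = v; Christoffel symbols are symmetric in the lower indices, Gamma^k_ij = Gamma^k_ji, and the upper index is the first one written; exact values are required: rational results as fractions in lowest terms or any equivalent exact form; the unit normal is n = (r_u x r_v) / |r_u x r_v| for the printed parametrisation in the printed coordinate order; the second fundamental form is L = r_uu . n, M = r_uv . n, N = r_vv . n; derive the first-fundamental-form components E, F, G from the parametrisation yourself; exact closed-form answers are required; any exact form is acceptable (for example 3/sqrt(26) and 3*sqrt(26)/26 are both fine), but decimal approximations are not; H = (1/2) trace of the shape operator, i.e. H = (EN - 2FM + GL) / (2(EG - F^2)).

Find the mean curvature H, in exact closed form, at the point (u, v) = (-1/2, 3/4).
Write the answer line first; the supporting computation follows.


Answer: H = -1251*sqrt(10)/29200

f = 73/12, f' = -2/3, f'' = 2, h' = 2, h'' = 0
E = 40/9, F = 0, G = 5329/144; answer radicand W^2 = 40/9
unnormalised second-form numerators: l = -4, m = 0, n = 73/6; L = l/sqrt(40/9), and similarly M = m/sqrt(W^2), N = n/sqrt(W^2)
H = (E*n - 2*F*m + G*l) / (2*(EG - F^2)*sqrt(W^2)); E*n - 2*F*m + G*l = -10147/108, EG - F^2 = 26645/162, so H = (-417/1460)/sqrt(40/9)


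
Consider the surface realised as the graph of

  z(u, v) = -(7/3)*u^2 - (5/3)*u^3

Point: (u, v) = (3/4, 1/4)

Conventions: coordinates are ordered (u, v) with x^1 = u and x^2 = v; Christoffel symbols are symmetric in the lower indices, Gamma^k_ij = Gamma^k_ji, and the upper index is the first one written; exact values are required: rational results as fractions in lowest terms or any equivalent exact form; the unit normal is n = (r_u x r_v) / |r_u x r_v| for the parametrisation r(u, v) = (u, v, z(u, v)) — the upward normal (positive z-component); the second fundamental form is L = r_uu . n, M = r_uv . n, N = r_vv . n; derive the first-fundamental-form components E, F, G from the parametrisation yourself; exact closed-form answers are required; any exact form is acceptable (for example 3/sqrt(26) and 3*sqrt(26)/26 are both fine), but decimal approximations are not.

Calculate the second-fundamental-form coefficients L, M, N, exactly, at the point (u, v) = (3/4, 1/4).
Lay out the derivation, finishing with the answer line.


z_u = -101/16, z_v = 0, z_uu = -73/6, z_uv = 0, z_vv = 0
E = 10457/256, F = 0, G = 1; answer radicand W^2 = 10457/256
unnormalised second-form numerators: l = -73/6, m = 0, n = 0; L = l/sqrt(10457/256), and similarly M = m/sqrt(W^2), N = n/sqrt(W^2)

Answer: L = -584*sqrt(10457)/31371, M = 0, N = 0


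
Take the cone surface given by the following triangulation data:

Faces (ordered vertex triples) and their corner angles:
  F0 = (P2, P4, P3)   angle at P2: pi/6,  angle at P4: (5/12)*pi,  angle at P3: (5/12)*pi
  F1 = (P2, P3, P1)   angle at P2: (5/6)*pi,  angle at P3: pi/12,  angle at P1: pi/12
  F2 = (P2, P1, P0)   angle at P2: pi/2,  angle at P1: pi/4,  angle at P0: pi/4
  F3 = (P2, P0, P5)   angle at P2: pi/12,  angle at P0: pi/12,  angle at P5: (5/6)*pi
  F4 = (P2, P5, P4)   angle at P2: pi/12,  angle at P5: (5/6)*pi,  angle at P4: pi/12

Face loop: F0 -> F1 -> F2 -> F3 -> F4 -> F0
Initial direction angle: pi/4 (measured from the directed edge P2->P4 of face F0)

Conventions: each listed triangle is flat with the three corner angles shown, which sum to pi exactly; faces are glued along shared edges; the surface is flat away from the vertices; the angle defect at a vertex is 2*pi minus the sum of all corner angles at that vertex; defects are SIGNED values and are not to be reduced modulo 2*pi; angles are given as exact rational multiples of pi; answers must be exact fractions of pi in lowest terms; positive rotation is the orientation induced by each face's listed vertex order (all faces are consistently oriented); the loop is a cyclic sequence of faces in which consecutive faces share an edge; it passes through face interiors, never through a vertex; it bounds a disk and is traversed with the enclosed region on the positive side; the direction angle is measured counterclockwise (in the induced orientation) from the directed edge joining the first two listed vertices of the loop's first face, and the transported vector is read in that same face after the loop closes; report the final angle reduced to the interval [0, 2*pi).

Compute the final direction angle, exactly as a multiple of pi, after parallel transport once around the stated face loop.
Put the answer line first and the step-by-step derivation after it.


Answer: final direction angle = (7/12)*pi

enclosed vertex P2: corner angles sum to (5/3)*pi, defect = 2*pi - (5/3)*pi = pi/3
the final direction is the initial angle plus the enclosed defects, taken mod 2*pi in the induced orientation
final angle = pi/4 + pi/3 = (7/12)*pi (mod 2*pi)


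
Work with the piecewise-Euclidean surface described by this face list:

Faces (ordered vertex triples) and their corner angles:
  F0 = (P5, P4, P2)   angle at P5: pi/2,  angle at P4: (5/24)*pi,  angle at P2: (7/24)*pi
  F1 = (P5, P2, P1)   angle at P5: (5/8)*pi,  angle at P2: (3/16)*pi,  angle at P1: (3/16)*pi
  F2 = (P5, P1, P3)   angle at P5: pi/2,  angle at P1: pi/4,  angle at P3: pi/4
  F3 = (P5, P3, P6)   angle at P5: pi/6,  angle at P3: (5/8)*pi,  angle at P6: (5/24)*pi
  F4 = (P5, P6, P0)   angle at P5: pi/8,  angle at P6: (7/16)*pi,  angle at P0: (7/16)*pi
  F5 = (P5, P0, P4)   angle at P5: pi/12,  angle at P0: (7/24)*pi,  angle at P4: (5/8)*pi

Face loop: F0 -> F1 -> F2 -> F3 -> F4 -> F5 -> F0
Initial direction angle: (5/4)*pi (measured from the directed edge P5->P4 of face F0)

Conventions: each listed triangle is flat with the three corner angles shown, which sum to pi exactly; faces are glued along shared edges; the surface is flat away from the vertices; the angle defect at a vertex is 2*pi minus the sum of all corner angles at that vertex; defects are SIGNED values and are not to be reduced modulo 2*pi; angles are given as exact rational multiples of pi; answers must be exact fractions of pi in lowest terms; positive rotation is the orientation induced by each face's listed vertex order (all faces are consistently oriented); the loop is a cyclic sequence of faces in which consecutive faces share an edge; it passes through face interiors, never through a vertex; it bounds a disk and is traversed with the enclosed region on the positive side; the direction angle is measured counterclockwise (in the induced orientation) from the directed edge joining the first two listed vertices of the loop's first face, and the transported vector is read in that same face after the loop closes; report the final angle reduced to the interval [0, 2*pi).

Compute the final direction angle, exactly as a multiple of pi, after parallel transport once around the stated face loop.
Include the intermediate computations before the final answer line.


enclosed vertex P5: corner angles sum to 2*pi, defect = 2*pi - 2*pi = 0
summing the enclosed defects onto the initial angle, mod 2*pi in the induced orientation:
final angle = (5/4)*pi + 0 = (5/4)*pi (mod 2*pi)

Answer: final direction angle = (5/4)*pi


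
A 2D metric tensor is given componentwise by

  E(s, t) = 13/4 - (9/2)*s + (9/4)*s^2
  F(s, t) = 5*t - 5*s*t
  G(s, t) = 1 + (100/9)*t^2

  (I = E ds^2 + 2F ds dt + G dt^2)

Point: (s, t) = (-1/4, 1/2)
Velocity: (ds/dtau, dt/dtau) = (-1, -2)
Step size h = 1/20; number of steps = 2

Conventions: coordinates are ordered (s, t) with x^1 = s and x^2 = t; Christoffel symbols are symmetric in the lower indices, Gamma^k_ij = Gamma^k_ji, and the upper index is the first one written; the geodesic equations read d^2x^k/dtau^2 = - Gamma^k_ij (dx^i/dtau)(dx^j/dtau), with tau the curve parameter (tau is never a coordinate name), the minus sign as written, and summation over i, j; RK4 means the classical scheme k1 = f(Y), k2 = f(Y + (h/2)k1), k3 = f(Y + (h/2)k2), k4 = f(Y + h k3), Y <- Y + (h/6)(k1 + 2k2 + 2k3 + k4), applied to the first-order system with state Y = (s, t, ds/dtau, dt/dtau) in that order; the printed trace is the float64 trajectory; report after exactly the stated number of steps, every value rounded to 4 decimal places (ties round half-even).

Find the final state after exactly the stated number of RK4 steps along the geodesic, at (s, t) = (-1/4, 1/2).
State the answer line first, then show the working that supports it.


Answer: s = -0.3681, t = 0.2867, ds/dtau = -1.3899, dt/dtau = -2.2576

f(Y) = (ds/dtau, dt/dtau, -Gamma^s_ij Y'^i Y'^j, -Gamma^t_ij Y'^i Y'^j) with the Gammas evaluated at the stage position; h = 0.050000; intermediate values shown to 6 dp
step 0: s = -0.2500, t = 0.5000, ds/dtau = -1.0000, dt/dtau = -2.0000
step 1:
  k1: at (s, t) = (-0.250000, 0.500000), (ds/dtau, dt/dtau) = (-1.000000, -2.000000); Gamma_sss = -0.385622, Gamma_sst = 0.000000, Gamma_stt = 0.856939, Gamma_tss = -0.342776, Gamma_tst = 0.000000, Gamma_ttt = 0.761723; k1 = (-1.000000, -2.000000, -3.042133, -2.704118)
  k2: at (s, t) = (-0.275000, 0.450000), (ds/dtau, dt/dtau) = (-1.076053, -2.067603); Gamma_sss = -0.415300, Gamma_sst = 0.000000, Gamma_stt = 0.922889, Gamma_tss = -0.325726, Gamma_tst = 0.000000, Gamma_ttt = 0.723835; k2 = (-1.076053, -2.067603, -3.464462, -2.717225)
  k3: at (s, t) = (-0.276901, 0.448310), (ds/dtau, dt/dtau) = (-1.086612, -2.067931); Gamma_sss = -0.416278, Gamma_sst = 0.000000, Gamma_stt = 0.925062, Gamma_tss = -0.324782, Gamma_tst = 0.000000, Gamma_ttt = 0.721738; k3 = (-1.086612, -2.067931, -3.464369, -2.702916)
  k4: at (s, t) = (-0.304331, 0.396603), (ds/dtau, dt/dtau) = (-1.173218, -2.135146); Gamma_sss = -0.446309, Gamma_sst = 0.000000, Gamma_stt = 0.991797, Gamma_tss = -0.301573, Gamma_tst = 0.000000, Gamma_ttt = 0.670161; k4 = (-1.173218, -2.135146, -3.907135, -2.640066)
  Y <- Y + (h/6)(k1 + 2k2 + 2k3 + k4): s = -0.3042, t = 0.3966, ds/dtau = -1.1734, dt/dtau = -2.1349
step 2:
  k1: at (s, t) = (-0.304155, 0.396615), (ds/dtau, dt/dtau) = (-1.173391, -2.134871); Gamma_sss = -0.446312, Gamma_sst = 0.000000, Gamma_stt = 0.991804, Gamma_tss = -0.301624, Gamma_tst = 0.000000, Gamma_ttt = 0.670275; k1 = (-1.173391, -2.134871, -3.905815, -2.639606)
  k2: at (s, t) = (-0.333489, 0.343243), (ds/dtau, dt/dtau) = (-1.271036, -2.200861); Gamma_sss = -0.475491, Gamma_sst = 0.000000, Gamma_stt = 1.056647, Gamma_tss = -0.271983, Gamma_tst = 0.000000, Gamma_ttt = 0.604408; k2 = (-1.271036, -2.200861, -4.350004, -2.488224)
  k3: at (s, t) = (-0.335930, 0.341593), (ds/dtau, dt/dtau) = (-1.282141, -2.197076); Gamma_sss = -0.476203, Gamma_sst = 0.000000, Gamma_stt = 1.058228, Gamma_tss = -0.270586, Gamma_tst = 0.000000, Gamma_ttt = 0.601302; k3 = (-1.282141, -2.197076, -4.325397, -2.457757)
  k4: at (s, t) = (-0.368262, 0.286761), (ds/dtau, dt/dtau) = (-1.389661, -2.257758); Gamma_sss = -0.502544, Gamma_sst = 0.000000, Gamma_stt = 1.116765, Gamma_tss = -0.234052, Gamma_tst = 0.000000, Gamma_ttt = 0.520116; k4 = (-1.389661, -2.257758, -4.722189, -2.199287)
  Y <- Y + (h/6)(k1 + 2k2 + 2k3 + k4): s = -0.3681, t = 0.2867, ds/dtau = -1.3899, dt/dtau = -2.2576


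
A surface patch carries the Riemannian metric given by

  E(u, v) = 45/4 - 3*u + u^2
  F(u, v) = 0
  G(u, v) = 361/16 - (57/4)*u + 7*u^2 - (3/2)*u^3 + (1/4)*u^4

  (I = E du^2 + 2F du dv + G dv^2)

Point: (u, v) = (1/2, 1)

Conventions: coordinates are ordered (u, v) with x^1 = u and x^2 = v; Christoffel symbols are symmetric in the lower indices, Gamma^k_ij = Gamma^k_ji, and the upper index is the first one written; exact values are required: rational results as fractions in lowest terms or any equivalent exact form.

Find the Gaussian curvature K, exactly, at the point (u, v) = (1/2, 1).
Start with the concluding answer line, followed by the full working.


Answer: K = -6/275

E = 10, F = 0, G = 1089/64, EG - F^2 = 5445/32 at the point
E_u = -2, E_v = 0, F_u = 0, F_v = 0, G_u = -33/4, G_v = 0
E_vv = 0, F_uv = 0, G_uu = 41/4
By Brioschi, K is (det M1 - det M2) divided by (EG - F^2) squared.
M1 = [[-E_vv/2 + F_uv - G_uu/2, E_u/2, F_u - E_v/2], [F_v - G_u/2, E, F], [G_v/2, F, G]] = [[-41/8, -1, 0], [33/8, 10, 0], [0, 0, 1089/64]]; det M1 = -410553/512
M2 = [[0, E_v/2, G_u/2], [E_v/2, E, F], [G_u/2, F, G]] = [[0, 0, -33/8], [0, 10, 0], [-33/8, 0, 1089/64]]; det M2 = -5445/32
det M1 - det M2 = -323433/512; K = -323433/512 / (5445/32)^2 = -6/275


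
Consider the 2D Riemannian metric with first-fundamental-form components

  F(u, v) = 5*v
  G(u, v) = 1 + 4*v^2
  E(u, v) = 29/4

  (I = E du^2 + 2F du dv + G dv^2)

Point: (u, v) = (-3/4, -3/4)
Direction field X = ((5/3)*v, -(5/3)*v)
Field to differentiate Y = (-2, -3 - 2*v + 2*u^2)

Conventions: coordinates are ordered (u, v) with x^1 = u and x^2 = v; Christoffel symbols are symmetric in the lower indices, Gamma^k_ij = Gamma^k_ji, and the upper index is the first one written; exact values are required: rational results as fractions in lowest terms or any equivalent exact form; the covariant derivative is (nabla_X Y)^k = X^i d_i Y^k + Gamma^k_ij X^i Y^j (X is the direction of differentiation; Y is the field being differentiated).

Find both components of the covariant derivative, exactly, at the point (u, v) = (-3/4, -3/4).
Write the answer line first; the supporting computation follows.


Answer: (nabla_X Y)^u = -75/304, (nabla_X Y)^v = 425/304

E = 29/4, F = -15/4, G = 13/4 at the point
E_u = 0, E_v = 0, F_u = 0, F_v = 5, G_u = 0, G_v = -6
EG - F^2 = 19/2;  g^inv = (2/19) * [[13/4, 15/4], [15/4, 29/4]]
first-kind symbols [ij,l] = (1/2)(d_i g_jl + d_j g_il - d_l g_ij): [uu,u] = E_u/2 = 0, [uu,v] = F_u - E_v/2 = 0, [uv,u] = E_v/2 = 0, [uv,v] = G_u/2 = 0, [vv,u] = F_v - G_u/2 = 5, [vv,v] = G_v/2 = -3
Gamma^u_ij = (G*[ij,u] - F*[ij,v])/(EG - F^2), Gamma^v_ij = (E*[ij,v] - F*[ij,u])/(EG - F^2)
Gamma_uuu = 0, Gamma_uuv = 0, Gamma_uvv = 10/19, Gamma_vuu = 0, Gamma_vuv = 0, Gamma_vvv = -6/19
X = (-5/4, 5/4), Y = (-2, -3/8) at the point


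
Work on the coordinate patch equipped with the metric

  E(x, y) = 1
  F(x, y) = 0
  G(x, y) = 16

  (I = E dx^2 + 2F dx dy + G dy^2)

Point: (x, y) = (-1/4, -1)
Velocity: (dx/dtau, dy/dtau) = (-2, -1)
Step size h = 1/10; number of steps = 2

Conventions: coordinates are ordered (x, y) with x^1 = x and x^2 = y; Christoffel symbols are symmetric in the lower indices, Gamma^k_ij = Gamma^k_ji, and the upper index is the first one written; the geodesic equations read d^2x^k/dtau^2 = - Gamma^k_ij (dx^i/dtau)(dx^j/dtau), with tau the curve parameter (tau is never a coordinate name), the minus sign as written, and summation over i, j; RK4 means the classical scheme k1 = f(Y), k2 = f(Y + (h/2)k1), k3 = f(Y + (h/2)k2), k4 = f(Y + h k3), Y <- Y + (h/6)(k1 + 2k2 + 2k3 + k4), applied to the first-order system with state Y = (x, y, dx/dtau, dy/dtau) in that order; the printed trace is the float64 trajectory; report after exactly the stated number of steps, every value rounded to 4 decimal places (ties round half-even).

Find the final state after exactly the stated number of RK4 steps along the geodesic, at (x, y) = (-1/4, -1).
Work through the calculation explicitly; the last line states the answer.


f(Y) = (dx/dtau, dy/dtau, -Gamma^x_ij Y'^i Y'^j, -Gamma^y_ij Y'^i Y'^j) with the Gammas evaluated at the stage position; h = 0.100000; intermediate values shown to 6 dp
step 0: x = -0.2500, y = -1.0000, dx/dtau = -2.0000, dy/dtau = -1.0000
step 1:
  k1: at (x, y) = (-0.250000, -1.000000), (dx/dtau, dy/dtau) = (-2.000000, -1.000000); Gamma_xxx = 0.000000, Gamma_xxy = 0.000000, Gamma_xyy = 0.000000, Gamma_yxx = 0.000000, Gamma_yxy = 0.000000, Gamma_yyy = 0.000000; k1 = (-2.000000, -1.000000, 0.000000, 0.000000)
  k2: at (x, y) = (-0.350000, -1.050000), (dx/dtau, dy/dtau) = (-2.000000, -1.000000); Gamma_xxx = 0.000000, Gamma_xxy = 0.000000, Gamma_xyy = 0.000000, Gamma_yxx = 0.000000, Gamma_yxy = 0.000000, Gamma_yyy = 0.000000; k2 = (-2.000000, -1.000000, 0.000000, 0.000000)
  k3: at (x, y) = (-0.350000, -1.050000), (dx/dtau, dy/dtau) = (-2.000000, -1.000000); Gamma_xxx = 0.000000, Gamma_xxy = 0.000000, Gamma_xyy = 0.000000, Gamma_yxx = 0.000000, Gamma_yxy = 0.000000, Gamma_yyy = 0.000000; k3 = (-2.000000, -1.000000, 0.000000, 0.000000)
  k4: at (x, y) = (-0.450000, -1.100000), (dx/dtau, dy/dtau) = (-2.000000, -1.000000); Gamma_xxx = 0.000000, Gamma_xxy = 0.000000, Gamma_xyy = 0.000000, Gamma_yxx = 0.000000, Gamma_yxy = 0.000000, Gamma_yyy = 0.000000; k4 = (-2.000000, -1.000000, 0.000000, 0.000000)
  Y <- Y + (h/6)(k1 + 2k2 + 2k3 + k4): x = -0.4500, y = -1.1000, dx/dtau = -2.0000, dy/dtau = -1.0000
step 2:
  k1: at (x, y) = (-0.450000, -1.100000), (dx/dtau, dy/dtau) = (-2.000000, -1.000000); Gamma_xxx = 0.000000, Gamma_xxy = 0.000000, Gamma_xyy = 0.000000, Gamma_yxx = 0.000000, Gamma_yxy = 0.000000, Gamma_yyy = 0.000000; k1 = (-2.000000, -1.000000, 0.000000, 0.000000)
  k2: at (x, y) = (-0.550000, -1.150000), (dx/dtau, dy/dtau) = (-2.000000, -1.000000); Gamma_xxx = 0.000000, Gamma_xxy = 0.000000, Gamma_xyy = 0.000000, Gamma_yxx = 0.000000, Gamma_yxy = 0.000000, Gamma_yyy = 0.000000; k2 = (-2.000000, -1.000000, 0.000000, 0.000000)
  k3: at (x, y) = (-0.550000, -1.150000), (dx/dtau, dy/dtau) = (-2.000000, -1.000000); Gamma_xxx = 0.000000, Gamma_xxy = 0.000000, Gamma_xyy = 0.000000, Gamma_yxx = 0.000000, Gamma_yxy = 0.000000, Gamma_yyy = 0.000000; k3 = (-2.000000, -1.000000, 0.000000, 0.000000)
  k4: at (x, y) = (-0.650000, -1.200000), (dx/dtau, dy/dtau) = (-2.000000, -1.000000); Gamma_xxx = 0.000000, Gamma_xxy = 0.000000, Gamma_xyy = 0.000000, Gamma_yxx = 0.000000, Gamma_yxy = 0.000000, Gamma_yyy = 0.000000; k4 = (-2.000000, -1.000000, 0.000000, 0.000000)
  Y <- Y + (h/6)(k1 + 2k2 + 2k3 + k4): x = -0.6500, y = -1.2000, dx/dtau = -2.0000, dy/dtau = -1.0000

Answer: x = -0.6500, y = -1.2000, dx/dtau = -2.0000, dy/dtau = -1.0000
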